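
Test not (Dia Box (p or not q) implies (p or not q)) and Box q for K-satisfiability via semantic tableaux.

1. not (Dia Box (p or not q) implies (p or not q)) and Box q, w0
2. not (Dia Box (p or not q) implies (p or not q)), w0   [and-rule on 1]
3. Box q, w0   [and-rule on 1]
4. Dia Box (p or not q), w0   [neg-implies-rule on 2]
5. not (p or not q), w0   [neg-implies-rule on 2]
6. not p, w0   [neg-or-rule on 5]
7. q, w0   [neg-or-rule on 5]
8. Box (p or not q), w1   [Dia-rule on 4: fresh world w1, w0Rw1]
9. q, w1   [Box-rule on 3 via w0Rw1]
Accessibility: w0Rw1

Yes, satisfiable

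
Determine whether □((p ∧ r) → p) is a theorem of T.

Tableau for the negation ¬□((p ∧ r) → p):
1. ¬□((p ∧ r) → p), u
2. ¬((p ∧ r) → p), v
3. p ∧ r, v
4. ¬p, v
5. p, v
6. r, v
Accessibility: uRu, uRv, vRv
Branch closes: p and ¬p both at v.
Every branch of the negation's tableau closes; the branch above is one of them.

Valid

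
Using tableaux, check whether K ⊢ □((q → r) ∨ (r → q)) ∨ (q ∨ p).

Valid in K

Tableau for the negation ¬(□((q → r) ∨ (r → q)) ∨ (q ∨ p)):
1. ¬(□((q → r) ∨ (r → q)) ∨ (q ∨ p)), u
2. ¬□((q → r) ∨ (r → q)), u   [¬∨-rule on 1]
3. ¬(q ∨ p), u   [¬∨-rule on 1]
4. ¬q, u   [¬∨-rule on 3]
5. ¬p, u   [¬∨-rule on 3]
6. ¬((q → r) ∨ (r → q)), v   [¬□-rule on 2: fresh world v, uRv]
7. ¬(q → r), v   [¬∨-rule on 6]
8. ¬(r → q), v   [¬∨-rule on 6]
9. q, v   [¬→-rule on 7]
10. ¬r, v   [¬→-rule on 7]
11. r, v   [¬→-rule on 8]
12. ¬q, v   [¬→-rule on 8]
Accessibility: uRv
Branch closes: r and ¬r both at v.
All branches of the negation close; one closing branch shown above.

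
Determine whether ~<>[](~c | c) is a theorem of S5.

Tableau for the negation <>[](~c | c):
1. <>[](~c | c), w0
2. [](~c | c), w1
3. ~c | c, w0
4. ~c | c, w1
5. c, w0
6. c, w1
Accessibility: w0Rw0, w0Rw1, w1Rw0, w1Rw1
The negation has an open branch (countermodel exists).

No, not valid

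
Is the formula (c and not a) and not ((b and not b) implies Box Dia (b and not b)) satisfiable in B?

1. (c and not a) and not ((b and not b) implies Box Dia (b and not b)), w0
2. c and not a, w0
3. not ((b and not b) implies Box Dia (b and not b)), w0
4. c, w0
5. not a, w0
6. b and not b, w0
7. not Box Dia (b and not b), w0
8. b, w0
9. not b, w0
Accessibility: w0Rw0
Branch closes: b and not b both at w0.
Every branch closes; the branch above is one of them.

Unsatisfiable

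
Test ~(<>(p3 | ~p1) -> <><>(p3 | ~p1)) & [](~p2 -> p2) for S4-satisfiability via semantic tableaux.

1. ~(<>(p3 | ~p1) -> <><>(p3 | ~p1)) & [](~p2 -> p2), u
2. ~(<>(p3 | ~p1) -> <><>(p3 | ~p1)), u
3. [](~p2 -> p2), u
4. <>(p3 | ~p1), u
5. ~<><>(p3 | ~p1), u
6. ~p2 -> p2, u
7. ~<>(p3 | ~p1), u
8. ~(p3 | ~p1), u
9. ~p3, u
10. p1, u
11. p2, u
12. p3 | ~p1, v
13. ~p2 -> p2, v
14. ~<>(p3 | ~p1), v
15. ~(p3 | ~p1), v
16. ~p3, v
17. p1, v
18. ~p1, v
Accessibility: uRu, uRv, vRv
Branch closes: p1 and ~p1 both at v.
Every branch closes; the branch above is one of them.

No, unsatisfiable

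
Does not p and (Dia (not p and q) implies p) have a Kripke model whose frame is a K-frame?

Satisfiable (open branch found)

1. not p and (Dia (not p and q) implies p), w0
2. not p, w0
3. Dia (not p and q) implies p, w0
4. not Dia (not p and q), w0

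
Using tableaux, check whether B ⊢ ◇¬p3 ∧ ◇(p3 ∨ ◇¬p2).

Tableau for the negation ¬(◇¬p3 ∧ ◇(p3 ∨ ◇¬p2)):
1. ¬(◇¬p3 ∧ ◇(p3 ∨ ◇¬p2)), w0
2. ¬◇(p3 ∨ ◇¬p2), w0   [¬∧-rule on 1 (branches; this branch)]
3. ¬(p3 ∨ ◇¬p2), w0   [¬◇-rule on 2 via w0Rw0]
4. ¬p3, w0   [¬∨-rule on 3]
5. ¬◇¬p2, w0   [¬∨-rule on 3]
6. p2, w0   [¬◇-rule on 5 via w0Rw0]
Accessibility: w0Rw0
The negation has an open branch (countermodel exists).

No, not valid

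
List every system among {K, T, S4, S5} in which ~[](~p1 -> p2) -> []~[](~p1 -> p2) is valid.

S5-tableau for the negation ~(~[](~p1 -> p2) -> []~[](~p1 -> p2)):
1. ~(~[](~p1 -> p2) -> []~[](~p1 -> p2)), w0
2. ~[](~p1 -> p2), w0
3. ~[]~[](~p1 -> p2), w0
4. ~(~p1 -> p2), w1
5. ~p1, w1
6. ~p2, w1
7. [](~p1 -> p2), w2
8. ~p1 -> p2, w0
9. ~p1 -> p2, w1
10. ~p1 -> p2, w2
11. p2, w0
12. p2, w1
Accessibility: w0Rw0, w0Rw1, w0Rw2, w1Rw0, w1Rw1, w1Rw2, w2Rw0, w2Rw1, w2Rw2
Branch closes: p2 and ~p2 both at w1.
Every branch closes (one shown): valid in S5.
S4-tableau for the negation ~(~[](~p1 -> p2) -> []~[](~p1 -> p2)):
1. ~(~[](~p1 -> p2) -> []~[](~p1 -> p2)), w0
2. ~[](~p1 -> p2), w0
3. ~[]~[](~p1 -> p2), w0
4. ~(~p1 -> p2), w1
5. ~p1, w1
6. ~p2, w1
7. [](~p1 -> p2), w2
8. ~p1 -> p2, w2
9. p2, w2
Accessibility: w0Rw0, w0Rw1, w0Rw2, w1Rw1, w2Rw2
Complete open branch: countermodel on an S4-frame, so not valid in S4, nor in K, T (the same frame is also a K-frame and a T-frame).

S5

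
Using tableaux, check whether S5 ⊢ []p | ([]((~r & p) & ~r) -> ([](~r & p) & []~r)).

Tableau for the negation ~([]p | ([]((~r & p) & ~r) -> ([](~r & p) & []~r))):
1. ~([]p | ([]((~r & p) & ~r) -> ([](~r & p) & []~r))), 0
2. ~[]p, 0   [~|-rule on 1]
3. ~([]((~r & p) & ~r) -> ([](~r & p) & []~r)), 0   [~|-rule on 1]
4. []((~r & p) & ~r), 0   [~->-rule on 3]
5. ~([](~r & p) & []~r), 0   [~->-rule on 3]
6. (~r & p) & ~r, 0   [[]-rule on 4 via 0R0]
7. ~r & p, 0   [&-rule on 6]
8. ~r, 0   [&-rule on 6]
9. p, 0   [&-rule on 7]
10. ~[]~r, 0   [~&-rule on 5 (branches; this branch)]
11. ~p, 1   [~[]-rule on 2: fresh world 1, 0R1]
12. (~r & p) & ~r, 1   [[]-rule on 4 via 0R1]
13. ~r & p, 1   [&-rule on 12]
14. ~r, 1   [&-rule on 12]
15. p, 1   [&-rule on 13]
Accessibility: 0R0, 0R1, 1R0, 1R1
Branch closes: p and ~p both at 1.
Every branch of the negation's tableau closes; the branch above is one of them.

Valid in S5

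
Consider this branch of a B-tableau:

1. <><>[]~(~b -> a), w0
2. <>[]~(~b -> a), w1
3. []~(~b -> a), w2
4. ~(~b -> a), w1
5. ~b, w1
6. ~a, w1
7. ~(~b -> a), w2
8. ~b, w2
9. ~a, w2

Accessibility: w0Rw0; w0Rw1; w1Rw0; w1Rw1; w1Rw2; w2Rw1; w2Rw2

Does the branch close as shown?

No, open

There is no literal clash: for every atom and world, at most one sign appears.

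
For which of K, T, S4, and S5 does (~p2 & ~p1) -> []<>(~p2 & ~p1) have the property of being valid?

S4-tableau for the negation ~((~p2 & ~p1) -> []<>(~p2 & ~p1)):
1. ~((~p2 & ~p1) -> []<>(~p2 & ~p1)), w0
2. ~p2 & ~p1, w0
3. ~[]<>(~p2 & ~p1), w0
4. ~p2, w0
5. ~p1, w0
6. ~<>(~p2 & ~p1), w1
7. ~(~p2 & ~p1), w1
8. p1, w1
Accessibility: w0Rw0, w0Rw1, w1Rw1
Complete open branch: countermodel on an S4-frame, so not valid in S4, nor in K, T (the same frame is also a K-frame and a T-frame).
S5-tableau for the negation ~((~p2 & ~p1) -> []<>(~p2 & ~p1)):
1. ~((~p2 & ~p1) -> []<>(~p2 & ~p1)), w0
2. ~p2 & ~p1, w0
3. ~[]<>(~p2 & ~p1), w0
4. ~p2, w0
5. ~p1, w0
6. ~<>(~p2 & ~p1), w1
7. ~(~p2 & ~p1), w0
8. ~(~p2 & ~p1), w1
9. p1, w0
Accessibility: w0Rw0, w0Rw1, w1Rw0, w1Rw1
Branch closes: p1 and ~p1 both at w0.
Every branch closes (one shown): valid in S5.

S5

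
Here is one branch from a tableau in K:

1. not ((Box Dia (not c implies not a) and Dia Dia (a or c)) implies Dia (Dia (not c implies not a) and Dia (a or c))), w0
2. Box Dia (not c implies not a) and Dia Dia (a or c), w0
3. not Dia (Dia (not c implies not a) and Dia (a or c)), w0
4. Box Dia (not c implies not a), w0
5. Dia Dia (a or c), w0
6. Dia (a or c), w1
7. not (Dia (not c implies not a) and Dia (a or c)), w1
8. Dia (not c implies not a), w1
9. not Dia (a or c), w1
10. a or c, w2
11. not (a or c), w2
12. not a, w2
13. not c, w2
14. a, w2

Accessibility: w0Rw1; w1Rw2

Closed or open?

Yes, closed

Both a and not a appear at w2.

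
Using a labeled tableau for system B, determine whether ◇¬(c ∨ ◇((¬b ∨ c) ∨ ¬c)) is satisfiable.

1. ◇¬(c ∨ ◇((¬b ∨ c) ∨ ¬c)), w0
2. ¬(c ∨ ◇((¬b ∨ c) ∨ ¬c)), w1
3. ¬c, w1
4. ¬◇((¬b ∨ c) ∨ ¬c), w1
5. ¬((¬b ∨ c) ∨ ¬c), w0
6. ¬(¬b ∨ c), w0
7. c, w0
8. b, w0
9. ¬c, w0
Accessibility: w0Rw0, w0Rw1, w1Rw0, w1Rw1
Branch closes: c and ¬c both at w0.
All branches of the tableau close; one closing branch shown above.

Unsatisfiable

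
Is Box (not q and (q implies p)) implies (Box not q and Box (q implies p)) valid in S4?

Tableau for the negation not (Box (not q and (q implies p)) implies (Box not q and Box (q implies p))):
1. not (Box (not q and (q implies p)) implies (Box not q and Box (q implies p))), 0
2. Box (not q and (q implies p)), 0   [neg-implies-rule on 1]
3. not (Box not q and Box (q implies p)), 0   [neg-implies-rule on 1]
4. not q and (q implies p), 0   [Box-rule on 2 via 0R0]
5. not q, 0   [and-rule on 4]
6. q implies p, 0   [and-rule on 4]
7. not Box (q implies p), 0   [neg-and-rule on 3 (branches; this branch)]
8. p, 0   [implies-rule on 6 (branches; this branch)]
9. not (q implies p), 1   [neg-Box-rule on 7: fresh world 1, 0R1]
10. q, 1   [neg-implies-rule on 9]
11. not p, 1   [neg-implies-rule on 9]
12. not q and (q implies p), 1   [Box-rule on 2 via 0R1]
13. not q, 1   [and-rule on 12]
14. q implies p, 1   [and-rule on 12]
Accessibility: 0R0, 0R1, 1R1
Branch closes: q and not q both at 1.
All branches of the negation close; one closing branch shown above.

Valid in S4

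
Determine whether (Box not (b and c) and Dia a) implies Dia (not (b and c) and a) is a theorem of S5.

Valid in S5

Tableau for the negation not ((Box not (b and c) and Dia a) implies Dia (not (b and c) and a)):
1. not ((Box not (b and c) and Dia a) implies Dia (not (b and c) and a)), u
2. Box not (b and c) and Dia a, u
3. not Dia (not (b and c) and a), u
4. Box not (b and c), u
5. Dia a, u
6. not (not (b and c) and a), u
7. not (b and c), u
8. not a, u
9. not c, u
10. a, v
11. not (not (b and c) and a), v
12. not (b and c), v
13. b and c, v
14. b, v
15. c, v
16. not c, v
Accessibility: uRu, uRv, vRu, vRv
Branch closes: c and not c both at v.
All branches of the negation close; one closing branch shown above.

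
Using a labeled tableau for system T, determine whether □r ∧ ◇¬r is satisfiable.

Unsatisfiable

1. □r ∧ ◇¬r, u
2. □r, u   [∧-rule on 1]
3. ◇¬r, u   [∧-rule on 1]
4. r, u   [□-rule on 2 via uRu]
5. ¬r, v   [◇-rule on 3: fresh world v, uRv]
6. r, v   [□-rule on 2 via uRv]
Accessibility: uRu, uRv, vRv
Branch closes: r and ¬r both at v.
All branches of the tableau close; one closing branch shown above.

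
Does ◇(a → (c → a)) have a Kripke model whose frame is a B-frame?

Satisfiable

1. ◇(a → (c → a)), u
2. a → (c → a), v
3. c → a, v
4. a, v
Accessibility: uRu, uRv, vRu, vRv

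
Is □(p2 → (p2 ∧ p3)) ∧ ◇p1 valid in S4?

Tableau for the negation ¬(□(p2 → (p2 ∧ p3)) ∧ ◇p1):
1. ¬(□(p2 → (p2 ∧ p3)) ∧ ◇p1), w0
2. ¬◇p1, w0
3. ¬p1, w0
Accessibility: w0Rw0
The negation has an open branch (countermodel exists).

Not valid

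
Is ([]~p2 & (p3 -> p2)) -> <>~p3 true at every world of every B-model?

Valid in B

Tableau for the negation ~(([]~p2 & (p3 -> p2)) -> <>~p3):
1. ~(([]~p2 & (p3 -> p2)) -> <>~p3), 0
2. []~p2 & (p3 -> p2), 0   [~->-rule on 1]
3. ~<>~p3, 0   [~->-rule on 1]
4. []~p2, 0   [&-rule on 2]
5. p3 -> p2, 0   [&-rule on 2]
6. p3, 0   [~<>-rule on 3 via 0R0]
7. ~p2, 0   [[]-rule on 4 via 0R0]
8. p2, 0   [->-rule on 5 (branches; this branch)]
Accessibility: 0R0
Branch closes: p2 and ~p2 both at 0.
All branches of the negation close; one closing branch shown above.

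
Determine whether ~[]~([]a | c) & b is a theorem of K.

No, not valid

Tableau for the negation ~(~[]~([]a | c) & b):
1. ~(~[]~([]a | c) & b), u
2. ~b, u
The negation has an open branch (countermodel exists).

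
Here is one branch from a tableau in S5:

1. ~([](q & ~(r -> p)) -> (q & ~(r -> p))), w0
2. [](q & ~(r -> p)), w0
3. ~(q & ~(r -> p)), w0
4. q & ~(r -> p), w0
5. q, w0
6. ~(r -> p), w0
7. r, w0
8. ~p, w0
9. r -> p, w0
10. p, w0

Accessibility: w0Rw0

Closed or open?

Yes, closed

Both p and ~p appear at w0.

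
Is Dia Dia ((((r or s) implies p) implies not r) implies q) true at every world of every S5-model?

Tableau for the negation not Dia Dia ((((r or s) implies p) implies not r) implies q):
1. not Dia Dia ((((r or s) implies p) implies not r) implies q), w0
2. not Dia ((((r or s) implies p) implies not r) implies q), w0
3. not ((((r or s) implies p) implies not r) implies q), w0
4. ((r or s) implies p) implies not r, w0
5. not q, w0
6. not r, w0
Accessibility: w0Rw0
The negation has an open branch (countermodel exists).

Invalid (countermodel exists)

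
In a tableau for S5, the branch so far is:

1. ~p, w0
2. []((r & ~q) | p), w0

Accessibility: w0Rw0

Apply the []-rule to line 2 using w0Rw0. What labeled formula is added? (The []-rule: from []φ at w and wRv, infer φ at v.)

(r & ~q) | p, w0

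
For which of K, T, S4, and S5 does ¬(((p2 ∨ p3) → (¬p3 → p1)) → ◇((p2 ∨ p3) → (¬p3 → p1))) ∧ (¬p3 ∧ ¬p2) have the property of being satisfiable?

K-tableau for the formula:
1. ¬(((p2 ∨ p3) → (¬p3 → p1)) → ◇((p2 ∨ p3) → (¬p3 → p1))) ∧ (¬p3 ∧ ¬p2), w0
2. ¬(((p2 ∨ p3) → (¬p3 → p1)) → ◇((p2 ∨ p3) → (¬p3 → p1))), w0
3. ¬p3 ∧ ¬p2, w0
4. (p2 ∨ p3) → (¬p3 → p1), w0
5. ¬◇((p2 ∨ p3) → (¬p3 → p1)), w0
6. ¬p3, w0
7. ¬p2, w0
8. ¬p3 → p1, w0
9. p1, w0
Complete open branch: satisfiable in K.
T-tableau for the formula:
1. ¬(((p2 ∨ p3) → (¬p3 → p1)) → ◇((p2 ∨ p3) → (¬p3 → p1))) ∧ (¬p3 ∧ ¬p2), w0
2. ¬(((p2 ∨ p3) → (¬p3 → p1)) → ◇((p2 ∨ p3) → (¬p3 → p1))), w0
3. ¬p3 ∧ ¬p2, w0
4. (p2 ∨ p3) → (¬p3 → p1), w0
5. ¬◇((p2 ∨ p3) → (¬p3 → p1)), w0
6. ¬p3, w0
7. ¬p2, w0
8. ¬((p2 ∨ p3) → (¬p3 → p1)), w0
9. p2 ∨ p3, w0
10. ¬(¬p3 → p1), w0
11. ¬p1, w0
12. ¬(p2 ∨ p3), w0
13. p3, w0
Accessibility: w0Rw0
Branch closes: p3 and ¬p3 both at w0.
Every branch closes (one shown): unsatisfiable in T, hence also in S4, S5 (every S4/S5-frame is a T-frame).

K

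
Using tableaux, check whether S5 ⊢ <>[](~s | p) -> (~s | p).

Tableau for the negation ~(<>[](~s | p) -> (~s | p)):
1. ~(<>[](~s | p) -> (~s | p)), u
2. <>[](~s | p), u   [~->-rule on 1]
3. ~(~s | p), u   [~->-rule on 1]
4. s, u   [~|-rule on 3]
5. ~p, u   [~|-rule on 3]
6. [](~s | p), v   [<>-rule on 2: fresh world v, uRv]
7. ~s | p, u   [[]-rule on 6 via vRu]
8. ~s | p, v   [[]-rule on 6 via vRv]
9. p, u   [|-rule on 7 (branches; this branch)]
Accessibility: uRu, uRv, vRu, vRv
Branch closes: p and ~p both at u.
Every branch of the negation's tableau closes; the branch above is one of them.

Valid in S5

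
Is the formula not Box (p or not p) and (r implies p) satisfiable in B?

Unsatisfiable (every branch closes)

1. not Box (p or not p) and (r implies p), 0
2. not Box (p or not p), 0   [and-rule on 1]
3. r implies p, 0   [and-rule on 1]
4. p, 0   [implies-rule on 3 (branches; this branch)]
5. not (p or not p), 1   [neg-Box-rule on 2: fresh world 1, 0R1]
6. not p, 1   [neg-or-rule on 5]
7. p, 1   [neg-or-rule on 5]
Accessibility: 0R0, 0R1, 1R0, 1R1
Branch closes: p and not p both at 1.
(One branch shown.) All branches close.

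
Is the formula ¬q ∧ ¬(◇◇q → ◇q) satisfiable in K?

Satisfiable (open branch found)

1. ¬q ∧ ¬(◇◇q → ◇q), w0
2. ¬q, w0
3. ¬(◇◇q → ◇q), w0
4. ◇◇q, w0
5. ¬◇q, w0
6. ◇q, w1
7. ¬q, w1
8. q, w2
Accessibility: w0Rw1, w1Rw2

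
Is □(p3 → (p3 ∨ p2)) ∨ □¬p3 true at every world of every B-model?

Valid

Tableau for the negation ¬(□(p3 → (p3 ∨ p2)) ∨ □¬p3):
1. ¬(□(p3 → (p3 ∨ p2)) ∨ □¬p3), u
2. ¬□(p3 → (p3 ∨ p2)), u
3. ¬□¬p3, u
4. ¬(p3 → (p3 ∨ p2)), v
5. p3, v
6. ¬(p3 ∨ p2), v
7. ¬p3, v
8. ¬p2, v
Accessibility: uRu, uRv, vRu, vRv
Branch closes: p3 and ¬p3 both at v.
Every branch of the negation's tableau closes; the branch above is one of them.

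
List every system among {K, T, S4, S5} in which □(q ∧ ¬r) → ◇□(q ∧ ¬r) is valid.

K-tableau for the negation ¬(□(q ∧ ¬r) → ◇□(q ∧ ¬r)):
1. ¬(□(q ∧ ¬r) → ◇□(q ∧ ¬r)), w0
2. □(q ∧ ¬r), w0
3. ¬◇□(q ∧ ¬r), w0
Complete open branch: countermodel on a K-frame, so not valid in K.
T-tableau for the negation ¬(□(q ∧ ¬r) → ◇□(q ∧ ¬r)):
1. ¬(□(q ∧ ¬r) → ◇□(q ∧ ¬r)), w0
2. □(q ∧ ¬r), w0
3. ¬◇□(q ∧ ¬r), w0
4. q ∧ ¬r, w0
5. q, w0
6. ¬r, w0
7. ¬□(q ∧ ¬r), w0
8. ¬(q ∧ ¬r), w1
9. q ∧ ¬r, w1
10. q, w1
11. ¬r, w1
12. ¬□(q ∧ ¬r), w1
13. r, w1
Accessibility: w0Rw0, w0Rw1, w1Rw1
Branch closes: r and ¬r both at w1.
Every branch closes (one shown): valid in T, hence also in S4, S5 (every theorem of T is a theorem of S4 and S5).

T, S4, S5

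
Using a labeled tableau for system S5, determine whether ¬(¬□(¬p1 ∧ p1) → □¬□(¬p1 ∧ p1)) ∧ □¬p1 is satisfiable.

1. ¬(¬□(¬p1 ∧ p1) → □¬□(¬p1 ∧ p1)) ∧ □¬p1, w0
2. ¬(¬□(¬p1 ∧ p1) → □¬□(¬p1 ∧ p1)), w0   [∧-rule on 1]
3. □¬p1, w0   [∧-rule on 1]
4. ¬□(¬p1 ∧ p1), w0   [¬→-rule on 2]
5. ¬□¬□(¬p1 ∧ p1), w0   [¬→-rule on 2]
6. ¬p1, w0   [□-rule on 3 via w0Rw0]
7. ¬(¬p1 ∧ p1), w1   [¬□-rule on 4: fresh world w1, w0Rw1]
8. ¬p1, w1   [□-rule on 3 via w0Rw1]
9. □(¬p1 ∧ p1), w2   [¬□-rule on 5: fresh world w2, w0Rw2]
10. ¬p1, w2   [□-rule on 3 via w0Rw2]
11. ¬p1 ∧ p1, w0   [□-rule on 9 via w2Rw0]
12. p1, w0   [∧-rule on 11]
Accessibility: w0Rw0, w0Rw1, w0Rw2, w1Rw0, w1Rw1, w1Rw2, w2Rw0, w2Rw1, w2Rw2
Branch closes: p1 and ¬p1 both at w0.
Every branch closes; the branch above is one of them.

No, unsatisfiable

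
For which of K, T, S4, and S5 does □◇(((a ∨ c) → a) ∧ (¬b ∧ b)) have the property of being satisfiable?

K

T-tableau for the formula:
1. □◇(((a ∨ c) → a) ∧ (¬b ∧ b)), w0
2. ◇(((a ∨ c) → a) ∧ (¬b ∧ b)), w0   [□-rule on 1 via w0Rw0]
3. ((a ∨ c) → a) ∧ (¬b ∧ b), w1   [◇-rule on 2: fresh world w1, w0Rw1]
4. (a ∨ c) → a, w1   [∧-rule on 3]
5. ¬b ∧ b, w1   [∧-rule on 3]
6. ¬b, w1   [∧-rule on 5]
7. b, w1   [∧-rule on 5]
Accessibility: w0Rw0, w0Rw1, w1Rw1
Branch closes: b and ¬b both at w1.
Every branch closes (one shown): unsatisfiable in T, hence also in S4, S5 (every S4/S5-frame is a T-frame).
K-tableau for the formula:
1. □◇(((a ∨ c) → a) ∧ (¬b ∧ b)), w0
Complete open branch: satisfiable in K.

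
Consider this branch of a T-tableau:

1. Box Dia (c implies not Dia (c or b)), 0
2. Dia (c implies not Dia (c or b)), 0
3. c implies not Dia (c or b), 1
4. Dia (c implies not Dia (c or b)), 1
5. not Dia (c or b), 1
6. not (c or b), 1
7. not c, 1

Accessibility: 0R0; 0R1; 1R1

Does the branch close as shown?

There is no literal clash: for every atom and world, at most one sign appears.

Open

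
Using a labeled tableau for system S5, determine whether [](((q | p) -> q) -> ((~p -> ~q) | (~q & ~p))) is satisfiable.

1. [](((q | p) -> q) -> ((~p -> ~q) | (~q & ~p))), w0
2. ((q | p) -> q) -> ((~p -> ~q) | (~q & ~p)), w0   [[]-rule on 1 via w0Rw0]
3. (~p -> ~q) | (~q & ~p), w0   [->-rule on 2 (branches; this branch)]
4. ~q & ~p, w0   [|-rule on 3 (branches; this branch)]
5. ~q, w0   [&-rule on 4]
6. ~p, w0   [&-rule on 4]
Accessibility: w0Rw0

Satisfiable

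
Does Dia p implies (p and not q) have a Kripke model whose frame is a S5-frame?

Yes, satisfiable

1. Dia p implies (p and not q), w0
2. p and not q, w0
3. p, w0
4. not q, w0
Accessibility: w0Rw0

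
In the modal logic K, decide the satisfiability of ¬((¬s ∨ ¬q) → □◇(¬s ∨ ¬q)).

1. ¬((¬s ∨ ¬q) → □◇(¬s ∨ ¬q)), u
2. ¬s ∨ ¬q, u
3. ¬□◇(¬s ∨ ¬q), u
4. ¬q, u
5. ¬◇(¬s ∨ ¬q), v
Accessibility: uRv

Satisfiable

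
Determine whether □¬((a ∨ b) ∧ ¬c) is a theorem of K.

Tableau for the negation ¬□¬((a ∨ b) ∧ ¬c):
1. ¬□¬((a ∨ b) ∧ ¬c), w0
2. (a ∨ b) ∧ ¬c, w1   [¬□-rule on 1: fresh world w1, w0Rw1]
3. a ∨ b, w1   [∧-rule on 2]
4. ¬c, w1   [∧-rule on 2]
5. b, w1   [∨-rule on 3 (branches; this branch)]
Accessibility: w0Rw1
The negation has an open branch (countermodel exists).

Not valid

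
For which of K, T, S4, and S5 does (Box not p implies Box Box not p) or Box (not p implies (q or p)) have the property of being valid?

S4, S5

S4-tableau for the negation not ((Box not p implies Box Box not p) or Box (not p implies (q or p))):
1. not ((Box not p implies Box Box not p) or Box (not p implies (q or p))), w0
2. not (Box not p implies Box Box not p), w0   [neg-or-rule on 1]
3. not Box (not p implies (q or p)), w0   [neg-or-rule on 1]
4. Box not p, w0   [neg-implies-rule on 2]
5. not Box Box not p, w0   [neg-implies-rule on 2]
6. not p, w0   [Box-rule on 4 via w0Rw0]
7. not (not p implies (q or p)), w1   [neg-Box-rule on 3: fresh world w1, w0Rw1]
8. not p, w1   [neg-implies-rule on 7]
9. not (q or p), w1   [neg-implies-rule on 7]
10. not q, w1   [neg-or-rule on 9]
11. not Box not p, w2   [neg-Box-rule on 5: fresh world w2, w0Rw2]
12. not p, w2   [Box-rule on 4 via w0Rw2]
13. p, w3   [neg-Box-rule on 11: fresh world w3, w2Rw3]
14. not p, w3   [Box-rule on 4 via w0Rw3]
Accessibility: w0Rw0, w0Rw1, w0Rw2, w0Rw3, w1Rw1, w2Rw2, w2Rw3, w3Rw3
Branch closes: p and not p both at w3.
Every branch closes (one shown): valid in S4, hence also in S5 (every theorem of S4 is a theorem of S5).
T-tableau for the negation not ((Box not p implies Box Box not p) or Box (not p implies (q or p))):
1. not ((Box not p implies Box Box not p) or Box (not p implies (q or p))), w0
2. not (Box not p implies Box Box not p), w0   [neg-or-rule on 1]
3. not Box (not p implies (q or p)), w0   [neg-or-rule on 1]
4. Box not p, w0   [neg-implies-rule on 2]
5. not Box Box not p, w0   [neg-implies-rule on 2]
6. not p, w0   [Box-rule on 4 via w0Rw0]
7. not (not p implies (q or p)), w1   [neg-Box-rule on 3: fresh world w1, w0Rw1]
8. not p, w1   [neg-implies-rule on 7]
9. not (q or p), w1   [neg-implies-rule on 7]
10. not q, w1   [neg-or-rule on 9]
11. not Box not p, w2   [neg-Box-rule on 5: fresh world w2, w0Rw2]
12. not p, w2   [Box-rule on 4 via w0Rw2]
13. p, w3   [neg-Box-rule on 11: fresh world w3, w2Rw3]
Accessibility: w0Rw0, w0Rw1, w0Rw2, w1Rw1, w2Rw2, w2Rw3, w3Rw3
Complete open branch: countermodel on a T-frame, so not valid in T, nor in K (the same frame is also a K-frame).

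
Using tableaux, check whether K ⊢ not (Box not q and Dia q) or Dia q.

Yes, valid

Tableau for the negation not (not (Box not q and Dia q) or Dia q):
1. not (not (Box not q and Dia q) or Dia q), u
2. Box not q and Dia q, u   [neg-or-rule on 1]
3. not Dia q, u   [neg-or-rule on 1]
4. Box not q, u   [and-rule on 2]
5. Dia q, u   [and-rule on 2]
6. q, v   [Dia-rule on 5: fresh world v, uRv]
7. not q, v   [neg-Dia-rule on 3 via uRv]
Accessibility: uRv
Branch closes: q and not q both at v.
Every branch of the negation's tableau closes; the branch above is one of them.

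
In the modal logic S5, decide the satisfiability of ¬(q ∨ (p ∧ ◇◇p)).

Yes, satisfiable

1. ¬(q ∨ (p ∧ ◇◇p)), w0
2. ¬q, w0
3. ¬(p ∧ ◇◇p), w0
4. ¬◇◇p, w0
5. ¬◇p, w0
6. ¬p, w0
Accessibility: w0Rw0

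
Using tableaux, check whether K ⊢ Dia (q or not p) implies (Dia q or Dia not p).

Valid

Tableau for the negation not (Dia (q or not p) implies (Dia q or Dia not p)):
1. not (Dia (q or not p) implies (Dia q or Dia not p)), 0
2. Dia (q or not p), 0
3. not (Dia q or Dia not p), 0
4. not Dia q, 0
5. not Dia not p, 0
6. q or not p, 1
7. not q, 1
8. p, 1
9. not p, 1
Accessibility: 0R1
Branch closes: p and not p both at 1.
Every branch of the negation's tableau closes; the branch above is one of them.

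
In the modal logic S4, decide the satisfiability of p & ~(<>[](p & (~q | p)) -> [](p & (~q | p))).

1. p & ~(<>[](p & (~q | p)) -> [](p & (~q | p))), w0
2. p, w0   [&-rule on 1]
3. ~(<>[](p & (~q | p)) -> [](p & (~q | p))), w0   [&-rule on 1]
4. <>[](p & (~q | p)), w0   [~->-rule on 3]
5. ~[](p & (~q | p)), w0   [~->-rule on 3]
6. [](p & (~q | p)), w1   [<>-rule on 4: fresh world w1, w0Rw1]
7. p & (~q | p), w1   [[]-rule on 6 via w1Rw1]
8. p, w1   [&-rule on 7]
9. ~q | p, w1   [&-rule on 7]
10. ~(p & (~q | p)), w2   [~[]-rule on 5: fresh world w2, w0Rw2]
11. ~(~q | p), w2   [~&-rule on 10 (branches; this branch)]
12. q, w2   [~|-rule on 11]
13. ~p, w2   [~|-rule on 11]
Accessibility: w0Rw0, w0Rw1, w0Rw2, w1Rw1, w2Rw2

Satisfiable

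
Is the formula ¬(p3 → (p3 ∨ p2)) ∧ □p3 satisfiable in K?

Unsatisfiable

1. ¬(p3 → (p3 ∨ p2)) ∧ □p3, w0
2. ¬(p3 → (p3 ∨ p2)), w0   [∧-rule on 1]
3. □p3, w0   [∧-rule on 1]
4. p3, w0   [¬→-rule on 2]
5. ¬(p3 ∨ p2), w0   [¬→-rule on 2]
6. ¬p3, w0   [¬∨-rule on 5]
7. ¬p2, w0   [¬∨-rule on 5]
Branch closes: p3 and ¬p3 both at w0.
(One branch shown.) All branches close.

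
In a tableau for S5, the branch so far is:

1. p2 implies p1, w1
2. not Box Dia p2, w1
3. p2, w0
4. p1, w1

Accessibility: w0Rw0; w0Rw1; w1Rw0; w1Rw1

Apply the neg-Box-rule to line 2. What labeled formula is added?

a fresh world w2 with w1Rw2, and not Dia p2 at w2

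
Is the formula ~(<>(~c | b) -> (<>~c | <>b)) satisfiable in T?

Unsatisfiable (every branch closes)

1. ~(<>(~c | b) -> (<>~c | <>b)), 0
2. <>(~c | b), 0
3. ~(<>~c | <>b), 0
4. ~<>~c, 0
5. ~<>b, 0
6. c, 0
7. ~b, 0
8. ~c | b, 1
9. c, 1
10. ~b, 1
11. b, 1
Accessibility: 0R0, 0R1, 1R1
Branch closes: b and ~b both at 1.
(One branch shown.) All branches close.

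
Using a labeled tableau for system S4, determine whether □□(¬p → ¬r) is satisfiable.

Satisfiable

1. □□(¬p → ¬r), w0
2. □(¬p → ¬r), w0
3. ¬p → ¬r, w0
4. ¬r, w0
Accessibility: w0Rw0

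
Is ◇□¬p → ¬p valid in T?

Tableau for the negation ¬(◇□¬p → ¬p):
1. ¬(◇□¬p → ¬p), 0
2. ◇□¬p, 0
3. p, 0
4. □¬p, 1
5. ¬p, 1
Accessibility: 0R0, 0R1, 1R1
The negation has an open branch (countermodel exists).

Not valid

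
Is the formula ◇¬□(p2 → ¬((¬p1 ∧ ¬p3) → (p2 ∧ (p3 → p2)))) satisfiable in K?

Satisfiable (open branch found)

1. ◇¬□(p2 → ¬((¬p1 ∧ ¬p3) → (p2 ∧ (p3 → p2)))), w0
2. ¬□(p2 → ¬((¬p1 ∧ ¬p3) → (p2 ∧ (p3 → p2)))), w1   [◇-rule on 1: fresh world w1, w0Rw1]
3. ¬(p2 → ¬((¬p1 ∧ ¬p3) → (p2 ∧ (p3 → p2)))), w2   [¬□-rule on 2: fresh world w2, w1Rw2]
4. p2, w2   [¬→-rule on 3]
5. (¬p1 ∧ ¬p3) → (p2 ∧ (p3 → p2)), w2   [¬→-rule on 3]
6. p2 ∧ (p3 → p2), w2   [→-rule on 5 (branches; this branch)]
7. p3 → p2, w2   [∧-rule on 6]
Accessibility: w0Rw1, w1Rw2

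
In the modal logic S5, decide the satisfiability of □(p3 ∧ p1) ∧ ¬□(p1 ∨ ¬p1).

Unsatisfiable

1. □(p3 ∧ p1) ∧ ¬□(p1 ∨ ¬p1), w0
2. □(p3 ∧ p1), w0
3. ¬□(p1 ∨ ¬p1), w0
4. p3 ∧ p1, w0
5. p3, w0
6. p1, w0
7. ¬(p1 ∨ ¬p1), w1
8. ¬p1, w1
9. p1, w1
Accessibility: w0Rw0, w0Rw1, w1Rw0, w1Rw1
Branch closes: p1 and ¬p1 both at w1.
Every branch closes; the branch above is one of them.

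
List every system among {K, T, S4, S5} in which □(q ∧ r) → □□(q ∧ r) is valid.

T-tableau for the negation ¬(□(q ∧ r) → □□(q ∧ r)):
1. ¬(□(q ∧ r) → □□(q ∧ r)), w0
2. □(q ∧ r), w0
3. ¬□□(q ∧ r), w0
4. q ∧ r, w0
5. q, w0
6. r, w0
7. ¬□(q ∧ r), w1
8. q ∧ r, w1
9. q, w1
10. r, w1
11. ¬(q ∧ r), w2
12. ¬r, w2
Accessibility: w0Rw0, w0Rw1, w1Rw1, w1Rw2, w2Rw2
Complete open branch: countermodel on a T-frame, so not valid in T, nor in K (the same frame is also a K-frame).
S4-tableau for the negation ¬(□(q ∧ r) → □□(q ∧ r)):
1. ¬(□(q ∧ r) → □□(q ∧ r)), w0
2. □(q ∧ r), w0
3. ¬□□(q ∧ r), w0
4. q ∧ r, w0
5. q, w0
6. r, w0
7. ¬□(q ∧ r), w1
8. q ∧ r, w1
9. q, w1
10. r, w1
11. ¬(q ∧ r), w2
12. q ∧ r, w2
13. q, w2
14. r, w2
15. ¬r, w2
Accessibility: w0Rw0, w0Rw1, w0Rw2, w1Rw1, w1Rw2, w2Rw2
Branch closes: r and ¬r both at w2.
Every branch closes (one shown): valid in S4, hence also in S5 (every theorem of S4 is a theorem of S5).

S4, S5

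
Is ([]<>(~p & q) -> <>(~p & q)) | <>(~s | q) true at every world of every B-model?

Valid in B

Tableau for the negation ~(([]<>(~p & q) -> <>(~p & q)) | <>(~s | q)):
1. ~(([]<>(~p & q) -> <>(~p & q)) | <>(~s | q)), 0
2. ~([]<>(~p & q) -> <>(~p & q)), 0
3. ~<>(~s | q), 0
4. []<>(~p & q), 0
5. ~<>(~p & q), 0
6. ~(~s | q), 0
7. s, 0
8. ~q, 0
9. <>(~p & q), 0
10. ~(~p & q), 0
11. ~p & q, 1
12. ~p, 1
13. q, 1
14. ~(~s | q), 1
15. s, 1
16. ~q, 1
Accessibility: 0R0, 0R1, 1R0, 1R1
Branch closes: q and ~q both at 1.
All branches of the negation close; one closing branch shown above.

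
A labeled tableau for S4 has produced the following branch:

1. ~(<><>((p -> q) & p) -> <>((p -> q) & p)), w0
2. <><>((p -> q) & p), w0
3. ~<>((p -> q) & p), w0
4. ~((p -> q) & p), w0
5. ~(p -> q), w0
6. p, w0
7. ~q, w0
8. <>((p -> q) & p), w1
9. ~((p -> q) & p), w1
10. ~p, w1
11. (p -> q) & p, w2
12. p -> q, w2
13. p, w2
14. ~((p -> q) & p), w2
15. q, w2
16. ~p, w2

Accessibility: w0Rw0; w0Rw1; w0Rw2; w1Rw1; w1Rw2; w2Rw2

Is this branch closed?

Both p and ~p appear at w2.

Yes, closed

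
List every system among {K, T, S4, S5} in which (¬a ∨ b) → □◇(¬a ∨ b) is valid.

S5-tableau for the negation ¬((¬a ∨ b) → □◇(¬a ∨ b)):
1. ¬((¬a ∨ b) → □◇(¬a ∨ b)), w0
2. ¬a ∨ b, w0   [¬→-rule on 1]
3. ¬□◇(¬a ∨ b), w0   [¬→-rule on 1]
4. b, w0   [∨-rule on 2 (branches; this branch)]
5. ¬◇(¬a ∨ b), w1   [¬□-rule on 3: fresh world w1, w0Rw1]
6. ¬(¬a ∨ b), w0   [¬◇-rule on 5 via w1Rw0]
7. a, w0   [¬∨-rule on 6]
8. ¬b, w0   [¬∨-rule on 6]
Accessibility: w0Rw0, w0Rw1, w1Rw0, w1Rw1
Branch closes: b and ¬b both at w0.
Every branch closes (one shown): valid in S5.
S4-tableau for the negation ¬((¬a ∨ b) → □◇(¬a ∨ b)):
1. ¬((¬a ∨ b) → □◇(¬a ∨ b)), w0
2. ¬a ∨ b, w0   [¬→-rule on 1]
3. ¬□◇(¬a ∨ b), w0   [¬→-rule on 1]
4. b, w0   [∨-rule on 2 (branches; this branch)]
5. ¬◇(¬a ∨ b), w1   [¬□-rule on 3: fresh world w1, w0Rw1]
6. ¬(¬a ∨ b), w1   [¬◇-rule on 5 via w1Rw1]
7. a, w1   [¬∨-rule on 6]
8. ¬b, w1   [¬∨-rule on 6]
Accessibility: w0Rw0, w0Rw1, w1Rw1
Complete open branch: countermodel on an S4-frame, so not valid in S4, nor in K, T (the same frame is also a K-frame and a T-frame).

S5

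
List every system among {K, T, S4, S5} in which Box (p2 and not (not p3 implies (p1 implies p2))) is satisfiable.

K-tableau for the formula:
1. Box (p2 and not (not p3 implies (p1 implies p2))), w0
Complete open branch: satisfiable in K.
T-tableau for the formula:
1. Box (p2 and not (not p3 implies (p1 implies p2))), w0
2. p2 and not (not p3 implies (p1 implies p2)), w0   [Box-rule on 1 via w0Rw0]
3. p2, w0   [and-rule on 2]
4. not (not p3 implies (p1 implies p2)), w0   [and-rule on 2]
5. not p3, w0   [neg-implies-rule on 4]
6. not (p1 implies p2), w0   [neg-implies-rule on 4]
7. p1, w0   [neg-implies-rule on 6]
8. not p2, w0   [neg-implies-rule on 6]
Accessibility: w0Rw0
Branch closes: p2 and not p2 both at w0.
Every branch closes (one shown): unsatisfiable in T, hence also in S4, S5 (every S4/S5-frame is a T-frame).

K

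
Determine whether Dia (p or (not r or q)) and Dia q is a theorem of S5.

Tableau for the negation not (Dia (p or (not r or q)) and Dia q):
1. not (Dia (p or (not r or q)) and Dia q), w0
2. not Dia q, w0
3. not q, w0
Accessibility: w0Rw0
The negation has an open branch (countermodel exists).

No, not valid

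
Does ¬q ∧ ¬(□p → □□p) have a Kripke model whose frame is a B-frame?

1. ¬q ∧ ¬(□p → □□p), w0
2. ¬q, w0
3. ¬(□p → □□p), w0
4. □p, w0
5. ¬□□p, w0
6. p, w0
7. ¬□p, w1
8. p, w1
9. ¬p, w2
Accessibility: w0Rw0, w0Rw1, w1Rw0, w1Rw1, w1Rw2, w2Rw1, w2Rw2

Satisfiable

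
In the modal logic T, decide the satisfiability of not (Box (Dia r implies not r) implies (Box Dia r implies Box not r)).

1. not (Box (Dia r implies not r) implies (Box Dia r implies Box not r)), u
2. Box (Dia r implies not r), u   [neg-implies-rule on 1]
3. not (Box Dia r implies Box not r), u   [neg-implies-rule on 1]
4. Box Dia r, u   [neg-implies-rule on 3]
5. not Box not r, u   [neg-implies-rule on 3]
6. Dia r implies not r, u   [Box-rule on 2 via uRu]
7. Dia r, u   [Box-rule on 4 via uRu]
8. not r, u   [implies-rule on 6 (branches; this branch)]
9. r, v   [neg-Box-rule on 5: fresh world v, uRv]
10. Dia r implies not r, v   [Box-rule on 2 via uRv]
11. Dia r, v   [Box-rule on 4 via uRv]
12. not Dia r, v   [implies-rule on 10 (branches; this branch)]
13. not r, v   [neg-Dia-rule on 12 via vRv]
Accessibility: uRu, uRv, vRv
Branch closes: r and not r both at v.
Every branch closes; the branch above is one of them.

No, unsatisfiable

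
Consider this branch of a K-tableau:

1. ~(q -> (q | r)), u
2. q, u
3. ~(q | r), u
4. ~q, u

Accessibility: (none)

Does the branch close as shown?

Both q and ~q appear at u.

Closed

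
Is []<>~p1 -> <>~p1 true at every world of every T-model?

Tableau for the negation ~([]<>~p1 -> <>~p1):
1. ~([]<>~p1 -> <>~p1), w0
2. []<>~p1, w0
3. ~<>~p1, w0
4. <>~p1, w0
5. p1, w0
6. ~p1, w1
7. <>~p1, w1
8. p1, w1
Accessibility: w0Rw0, w0Rw1, w1Rw1
Branch closes: p1 and ~p1 both at w1.
Every branch of the negation's tableau closes; the branch above is one of them.

Valid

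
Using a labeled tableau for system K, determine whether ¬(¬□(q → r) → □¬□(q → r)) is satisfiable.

Satisfiable (open branch found)

1. ¬(¬□(q → r) → □¬□(q → r)), 0
2. ¬□(q → r), 0
3. ¬□¬□(q → r), 0
4. ¬(q → r), 1
5. q, 1
6. ¬r, 1
7. □(q → r), 2
Accessibility: 0R1, 0R2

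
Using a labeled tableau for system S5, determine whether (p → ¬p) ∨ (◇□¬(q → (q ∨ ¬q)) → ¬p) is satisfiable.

1. (p → ¬p) ∨ (◇□¬(q → (q ∨ ¬q)) → ¬p), w0
2. ◇□¬(q → (q ∨ ¬q)) → ¬p, w0   [∨-rule on 1 (branches; this branch)]
3. ¬p, w0   [→-rule on 2 (branches; this branch)]
Accessibility: w0Rw0

Satisfiable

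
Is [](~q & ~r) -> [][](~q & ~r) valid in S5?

Valid

Tableau for the negation ~([](~q & ~r) -> [][](~q & ~r)):
1. ~([](~q & ~r) -> [][](~q & ~r)), w0
2. [](~q & ~r), w0
3. ~[][](~q & ~r), w0
4. ~q & ~r, w0
5. ~q, w0
6. ~r, w0
7. ~[](~q & ~r), w1
8. ~q & ~r, w1
9. ~q, w1
10. ~r, w1
11. ~(~q & ~r), w2
12. ~q & ~r, w2
13. ~q, w2
14. ~r, w2
15. r, w2
Accessibility: w0Rw0, w0Rw1, w0Rw2, w1Rw0, w1Rw1, w1Rw2, w2Rw0, w2Rw1, w2Rw2
Branch closes: r and ~r both at w2.
All branches of the negation close; one closing branch shown above.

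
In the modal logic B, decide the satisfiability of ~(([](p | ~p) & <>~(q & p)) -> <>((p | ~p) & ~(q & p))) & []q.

1. ~(([](p | ~p) & <>~(q & p)) -> <>((p | ~p) & ~(q & p))) & []q, w0
2. ~(([](p | ~p) & <>~(q & p)) -> <>((p | ~p) & ~(q & p))), w0
3. []q, w0
4. [](p | ~p) & <>~(q & p), w0
5. ~<>((p | ~p) & ~(q & p)), w0
6. [](p | ~p), w0
7. <>~(q & p), w0
8. q, w0
9. ~((p | ~p) & ~(q & p)), w0
10. p | ~p, w0
11. q & p, w0
12. p, w0
13. ~(q & p), w1
14. q, w1
15. ~((p | ~p) & ~(q & p)), w1
16. p | ~p, w1
17. ~p, w1
18. q & p, w1
19. p, w1
Accessibility: w0Rw0, w0Rw1, w1Rw0, w1Rw1
Branch closes: p and ~p both at w1.
(One branch shown.) All branches close.

No, unsatisfiable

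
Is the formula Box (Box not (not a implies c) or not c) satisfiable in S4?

1. Box (Box not (not a implies c) or not c), u
2. Box not (not a implies c) or not c, u
3. not c, u
Accessibility: uRu

Yes, satisfiable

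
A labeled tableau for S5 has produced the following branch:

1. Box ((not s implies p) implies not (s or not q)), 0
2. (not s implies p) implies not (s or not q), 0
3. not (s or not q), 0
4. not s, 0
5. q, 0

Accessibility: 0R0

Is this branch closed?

There is no literal clash: for every atom and world, at most one sign appears.

Open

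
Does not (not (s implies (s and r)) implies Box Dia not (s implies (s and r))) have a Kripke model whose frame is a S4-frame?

Satisfiable (open branch found)

1. not (not (s implies (s and r)) implies Box Dia not (s implies (s and r))), 0
2. not (s implies (s and r)), 0
3. not Box Dia not (s implies (s and r)), 0
4. s, 0
5. not (s and r), 0
6. not r, 0
7. not Dia not (s implies (s and r)), 1
8. s implies (s and r), 1
9. s and r, 1
10. s, 1
11. r, 1
Accessibility: 0R0, 0R1, 1R1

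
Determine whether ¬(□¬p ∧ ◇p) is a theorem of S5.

Valid

Tableau for the negation □¬p ∧ ◇p:
1. □¬p ∧ ◇p, w0
2. □¬p, w0
3. ◇p, w0
4. ¬p, w0
5. p, w1
6. ¬p, w1
Accessibility: w0Rw0, w0Rw1, w1Rw0, w1Rw1
Branch closes: p and ¬p both at w1.
All branches of the negation close; one closing branch shown above.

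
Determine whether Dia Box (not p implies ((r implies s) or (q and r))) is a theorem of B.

Tableau for the negation not Dia Box (not p implies ((r implies s) or (q and r))):
1. not Dia Box (not p implies ((r implies s) or (q and r))), 0
2. not Box (not p implies ((r implies s) or (q and r))), 0
3. not (not p implies ((r implies s) or (q and r))), 1
4. not p, 1
5. not ((r implies s) or (q and r)), 1
6. not (r implies s), 1
7. not (q and r), 1
8. r, 1
9. not s, 1
10. not Box (not p implies ((r implies s) or (q and r))), 1
11. not q, 1
12. not (not p implies ((r implies s) or (q and r))), 2
13. not p, 2
14. not ((r implies s) or (q and r)), 2
15. not (r implies s), 2
16. not (q and r), 2
17. r, 2
18. not s, 2
19. not q, 2
Accessibility: 0R0, 0R1, 1R0, 1R1, 1R2, 2R1, 2R2
The negation has an open branch (countermodel exists).

Invalid (countermodel exists)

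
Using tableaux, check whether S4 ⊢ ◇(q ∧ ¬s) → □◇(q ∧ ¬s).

Tableau for the negation ¬(◇(q ∧ ¬s) → □◇(q ∧ ¬s)):
1. ¬(◇(q ∧ ¬s) → □◇(q ∧ ¬s)), u
2. ◇(q ∧ ¬s), u
3. ¬□◇(q ∧ ¬s), u
4. q ∧ ¬s, v
5. q, v
6. ¬s, v
7. ¬◇(q ∧ ¬s), w
8. ¬(q ∧ ¬s), w
9. s, w
Accessibility: uRu, uRv, uRw, vRv, wRw
The negation has an open branch (countermodel exists).

Invalid (countermodel exists)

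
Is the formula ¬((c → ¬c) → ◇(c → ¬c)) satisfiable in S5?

1. ¬((c → ¬c) → ◇(c → ¬c)), u
2. c → ¬c, u   [¬→-rule on 1]
3. ¬◇(c → ¬c), u   [¬→-rule on 1]
4. ¬(c → ¬c), u   [¬◇-rule on 3 via uRu]
5. c, u   [¬→-rule on 4]
6. ¬c, u   [→-rule on 2 (branches; this branch)]
Accessibility: uRu
Branch closes: c and ¬c both at u.
All branches of the tableau close; one closing branch shown above.

Unsatisfiable (every branch closes)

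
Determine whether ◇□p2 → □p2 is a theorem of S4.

Tableau for the negation ¬(◇□p2 → □p2):
1. ¬(◇□p2 → □p2), u
2. ◇□p2, u
3. ¬□p2, u
4. □p2, v
5. p2, v
6. ¬p2, w
Accessibility: uRu, uRv, uRw, vRv, wRw
The negation has an open branch (countermodel exists).

No, not valid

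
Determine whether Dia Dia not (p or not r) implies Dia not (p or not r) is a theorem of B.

Not valid

Tableau for the negation not (Dia Dia not (p or not r) implies Dia not (p or not r)):
1. not (Dia Dia not (p or not r) implies Dia not (p or not r)), u
2. Dia Dia not (p or not r), u
3. not Dia not (p or not r), u
4. p or not r, u
5. not r, u
6. Dia not (p or not r), v
7. p or not r, v
8. not r, v
9. not (p or not r), w
10. not p, w
11. r, w
Accessibility: uRu, uRv, vRu, vRv, vRw, wRv, wRw
The negation has an open branch (countermodel exists).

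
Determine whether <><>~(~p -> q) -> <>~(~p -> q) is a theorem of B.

Tableau for the negation ~(<><>~(~p -> q) -> <>~(~p -> q)):
1. ~(<><>~(~p -> q) -> <>~(~p -> q)), u
2. <><>~(~p -> q), u   [~->-rule on 1]
3. ~<>~(~p -> q), u   [~->-rule on 1]
4. ~p -> q, u   [~<>-rule on 3 via uRu]
5. q, u   [->-rule on 4 (branches; this branch)]
6. <>~(~p -> q), v   [<>-rule on 2: fresh world v, uRv]
7. ~p -> q, v   [~<>-rule on 3 via uRv]
8. q, v   [->-rule on 7 (branches; this branch)]
9. ~(~p -> q), w   [<>-rule on 6: fresh world w, vRw]
10. ~p, w   [~->-rule on 9]
11. ~q, w   [~->-rule on 9]
Accessibility: uRu, uRv, vRu, vRv, vRw, wRv, wRw
The negation has an open branch (countermodel exists).

Invalid (countermodel exists)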